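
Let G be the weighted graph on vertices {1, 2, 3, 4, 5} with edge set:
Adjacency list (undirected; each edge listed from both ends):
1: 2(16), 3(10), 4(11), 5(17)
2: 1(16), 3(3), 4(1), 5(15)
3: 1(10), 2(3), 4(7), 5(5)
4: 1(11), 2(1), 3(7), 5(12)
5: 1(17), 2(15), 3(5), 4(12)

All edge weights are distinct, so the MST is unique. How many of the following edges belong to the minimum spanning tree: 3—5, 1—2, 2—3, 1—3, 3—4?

3

Kruskal: consider edges lightest-first.
2—4 (1): add — endpoints in different components.
2—3 (3): add — endpoints in different components.
3—5 (5): add — endpoints in different components.
3—4 (7): skip — 3 and 4 already connected.
1—3 (10): add — endpoints in different components.
MST edge set: {2—4, 2—3, 3—5, 1—3}.
Of the listed edges, {3—5, 2—3, 1—3} are in the MST → 3.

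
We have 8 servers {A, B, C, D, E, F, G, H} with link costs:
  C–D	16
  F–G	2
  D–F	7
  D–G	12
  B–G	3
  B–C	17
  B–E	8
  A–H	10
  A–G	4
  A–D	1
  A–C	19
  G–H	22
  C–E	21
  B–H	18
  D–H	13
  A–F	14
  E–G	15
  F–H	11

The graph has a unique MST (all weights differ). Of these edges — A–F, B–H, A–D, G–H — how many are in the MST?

Kruskal: consider edges lightest-first.
A–D (1): add — endpoints in different components.
F–G (2): add — endpoints in different components.
B–G (3): add — endpoints in different components.
A–G (4): add — endpoints in different components.
D–F (7): skip — D and F already connected.
B–E (8): add — endpoints in different components.
A–H (10): add — endpoints in different components.
F–H (11): skip — F and H already connected.
D–G (12): skip — D and G already connected.
D–H (13): skip — D and H already connected.
A–F (14): skip — A and F already connected.
E–G (15): skip — E and G already connected.
C–D (16): add — endpoints in different components.
MST edge set: {A–D, F–G, B–G, A–G, B–E, A–H, C–D}.
Of the listed edges, {A–D} are in the MST → 1.

1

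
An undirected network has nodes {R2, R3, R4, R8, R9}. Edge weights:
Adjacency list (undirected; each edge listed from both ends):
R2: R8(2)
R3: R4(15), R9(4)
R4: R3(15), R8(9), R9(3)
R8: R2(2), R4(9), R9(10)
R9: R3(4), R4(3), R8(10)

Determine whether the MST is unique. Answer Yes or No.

Yes

Sort edges by weight, then run Kruskal:
R2—R8 (2): add — endpoints in different components.
R4—R9 (3): add — endpoints in different components.
R3—R9 (4): add — endpoints in different components.
R4—R8 (9): add — endpoints in different components.
Every non-tree edge has weight strictly greater than the heaviest edge on the tree path between its endpoints, so the MST is unique.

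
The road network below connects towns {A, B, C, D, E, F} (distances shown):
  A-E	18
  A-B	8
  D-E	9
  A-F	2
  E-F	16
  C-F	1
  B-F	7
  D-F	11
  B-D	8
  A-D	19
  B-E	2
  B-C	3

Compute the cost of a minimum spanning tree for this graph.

16

Kruskal: consider edges lightest-first.
C-F (1): add. Components now {A} {B} {C,F} {D} {E}
A-F (2): add. Components now {A,C,F} {B} {D} {E}
B-E (2): add. Components now {A,C,F} {B,E} {D}
B-C (3): add. Components now {A,B,C,E,F} {D}
B-F (7): skip — B and F already connected.
A-B (8): skip — A and B already connected.
B-D (8): add. Components now {A,B,C,D,E,F}
MST edges: C-F, A-F, B-E, B-C, B-D; total weight 1+2+2+3+8 = 16.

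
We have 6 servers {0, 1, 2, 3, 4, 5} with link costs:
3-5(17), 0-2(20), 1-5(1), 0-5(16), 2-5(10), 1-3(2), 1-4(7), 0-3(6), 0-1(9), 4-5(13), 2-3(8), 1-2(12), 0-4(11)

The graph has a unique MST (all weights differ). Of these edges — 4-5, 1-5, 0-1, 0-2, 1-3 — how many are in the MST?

Sort edges by weight, then run Kruskal:
1-5 (1): add — endpoints in different components.
1-3 (2): add — endpoints in different components.
0-3 (6): add — endpoints in different components.
1-4 (7): add — endpoints in different components.
2-3 (8): add — endpoints in different components.
MST edge set: {1-5, 1-3, 0-3, 1-4, 2-3}.
Of the listed edges, {1-5, 1-3} are in the MST → 2.

2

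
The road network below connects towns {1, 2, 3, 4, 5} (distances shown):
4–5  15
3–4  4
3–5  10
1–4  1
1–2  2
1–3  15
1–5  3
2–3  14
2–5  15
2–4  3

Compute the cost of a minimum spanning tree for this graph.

Kruskal: consider edges lightest-first.
1–4 (1): add. Components now {1,4} {2} {3} {5}
1–2 (2): add. Components now {1,2,4} {3} {5}
1–5 (3): add. Components now {1,2,4,5} {3}
2–4 (3): skip — 2 and 4 already connected.
3–4 (4): add. Components now {1,2,3,4,5}
MST edges: 1–4, 1–2, 1–5, 3–4; total weight 1+2+3+4 = 10.

10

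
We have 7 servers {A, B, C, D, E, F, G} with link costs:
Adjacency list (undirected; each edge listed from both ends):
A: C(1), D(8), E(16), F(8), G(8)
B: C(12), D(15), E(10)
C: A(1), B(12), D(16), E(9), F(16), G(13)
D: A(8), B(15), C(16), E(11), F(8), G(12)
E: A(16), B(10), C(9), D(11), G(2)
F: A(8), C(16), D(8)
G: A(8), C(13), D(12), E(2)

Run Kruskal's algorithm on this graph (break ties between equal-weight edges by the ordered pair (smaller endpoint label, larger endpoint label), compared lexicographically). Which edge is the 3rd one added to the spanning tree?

Kruskal's algorithm — process edges by increasing weight (ties by edge label):
A–C (1): add — endpoints in different components.
E–G (2): add — endpoints in different components.
A–D (8): add — endpoints in different components.
A–F (8): add — endpoints in different components.
A–G (8): add — endpoints in different components.
D–F (8): skip — D and F already connected.
C–E (9): skip — C and E already connected.
B–E (10): add — endpoints in different components.
The 3rd edge added is A–D.

A-D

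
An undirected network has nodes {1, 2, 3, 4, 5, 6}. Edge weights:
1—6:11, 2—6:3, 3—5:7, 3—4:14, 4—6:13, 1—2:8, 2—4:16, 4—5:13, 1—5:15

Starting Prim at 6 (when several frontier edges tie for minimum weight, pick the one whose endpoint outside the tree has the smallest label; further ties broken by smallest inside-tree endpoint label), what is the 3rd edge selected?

4-6

Prim, starting at 6.
Step 1: cheapest edge leaving the tree is 2—6 (3); add 2.
Step 2: cheapest edge leaving the tree is 1—2 (8); add 1.
Step 3: cheapest edge leaving the tree is 4—6 (13); add 4.
Step 4: cheapest edge leaving the tree is 4—5 (13); add 5.
Step 5: cheapest edge leaving the tree is 3—5 (7); add 3.
The 3rd edge added is 4—6.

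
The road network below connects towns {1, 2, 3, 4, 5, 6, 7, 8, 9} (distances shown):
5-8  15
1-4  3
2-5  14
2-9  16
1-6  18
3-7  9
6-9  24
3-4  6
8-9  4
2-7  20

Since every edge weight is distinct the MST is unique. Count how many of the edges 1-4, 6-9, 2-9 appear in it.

Kruskal's algorithm — process edges by increasing weight (ties by edge label):
1-4 (3): add — endpoints in different components.
8-9 (4): add — endpoints in different components.
3-4 (6): add — endpoints in different components.
3-7 (9): add — endpoints in different components.
2-5 (14): add — endpoints in different components.
5-8 (15): add — endpoints in different components.
2-9 (16): skip — 2 and 9 already connected.
1-6 (18): add — endpoints in different components.
2-7 (20): add — endpoints in different components.
MST edge set: {1-4, 8-9, 3-4, 3-7, 2-5, 5-8, 1-6, 2-7}.
Of the listed edges, {1-4} are in the MST → 1.

1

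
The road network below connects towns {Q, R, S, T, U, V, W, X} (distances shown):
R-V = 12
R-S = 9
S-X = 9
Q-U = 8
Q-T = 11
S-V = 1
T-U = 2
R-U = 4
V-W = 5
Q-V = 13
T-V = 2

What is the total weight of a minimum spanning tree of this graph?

Prim, starting at S.
Step 1: frontier [S-V 1, R-S 9, S-X 9] → take S-V (1); add V.
Step 2: frontier [R-S 9, S-X 9, T-V 2, V-W 5, R-V 12, Q-V 13] → take T-V (2); add T.
Step 3: frontier [R-S 9, S-X 9, T-U 2, Q-T 11, V-W 5, R-V 12, Q-V 13] → take T-U (2); add U.
Step 4: frontier [R-S 9, S-X 9, Q-T 11, R-U 4, Q-U 8, V-W 5, R-V 12, Q-V 13] → take R-U (4); add R.
Step 5: frontier [S-X 9, Q-T 11, Q-U 8, V-W 5, Q-V 13] → take V-W (5); add W.
Step 6: frontier [S-X 9, Q-T 11, Q-U 8, Q-V 13] → take Q-U (8); add Q.
Step 7: frontier [S-X 9] → take S-X (9); add X.
MST edges: S-V, T-V, T-U, R-U, V-W, Q-U, S-X; total weight 1+2+2+4+5+8+9 = 31.

31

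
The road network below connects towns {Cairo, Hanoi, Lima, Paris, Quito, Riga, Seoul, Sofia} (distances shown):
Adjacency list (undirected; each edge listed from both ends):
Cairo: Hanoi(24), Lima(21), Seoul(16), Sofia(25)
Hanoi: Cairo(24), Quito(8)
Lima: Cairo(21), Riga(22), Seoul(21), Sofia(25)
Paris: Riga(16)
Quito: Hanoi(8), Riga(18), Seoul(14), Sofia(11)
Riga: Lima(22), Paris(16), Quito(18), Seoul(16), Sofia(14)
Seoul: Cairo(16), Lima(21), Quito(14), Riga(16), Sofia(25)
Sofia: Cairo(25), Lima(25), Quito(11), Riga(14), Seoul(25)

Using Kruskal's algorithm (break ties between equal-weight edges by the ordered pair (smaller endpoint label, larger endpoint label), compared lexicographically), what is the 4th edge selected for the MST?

Riga-Sofia

Kruskal's algorithm — process edges by increasing weight (ties by edge label):
Hanoi—Quito (8): add — endpoints in different components.
Quito—Sofia (11): add — endpoints in different components.
Quito—Seoul (14): add — endpoints in different components.
Riga—Sofia (14): add — endpoints in different components.
Cairo—Seoul (16): add — endpoints in different components.
Paris—Riga (16): add — endpoints in different components.
Riga—Seoul (16): skip — Seoul and Riga already connected.
Quito—Riga (18): skip — Quito and Riga already connected.
Cairo—Lima (21): add — endpoints in different components.
The 4th edge added is Riga—Sofia.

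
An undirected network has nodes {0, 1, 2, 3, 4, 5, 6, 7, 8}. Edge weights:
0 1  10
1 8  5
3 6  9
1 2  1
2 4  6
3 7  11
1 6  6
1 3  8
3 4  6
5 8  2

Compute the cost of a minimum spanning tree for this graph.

47

Kruskal: consider edges lightest-first.
1 2 (1): add — endpoints in different components.
5 8 (2): add — endpoints in different components.
1 8 (5): add — endpoints in different components.
1 6 (6): add — endpoints in different components.
2 4 (6): add — endpoints in different components.
3 4 (6): add — endpoints in different components.
1 3 (8): skip — 1 and 3 already connected.
3 6 (9): skip — 3 and 6 already connected.
0 1 (10): add — endpoints in different components.
3 7 (11): add — endpoints in different components.
MST edges: 1 2, 5 8, 1 8, 1 6, 2 4, 3 4, 0 1, 3 7; total weight 1+2+5+6+6+6+10+11 = 47.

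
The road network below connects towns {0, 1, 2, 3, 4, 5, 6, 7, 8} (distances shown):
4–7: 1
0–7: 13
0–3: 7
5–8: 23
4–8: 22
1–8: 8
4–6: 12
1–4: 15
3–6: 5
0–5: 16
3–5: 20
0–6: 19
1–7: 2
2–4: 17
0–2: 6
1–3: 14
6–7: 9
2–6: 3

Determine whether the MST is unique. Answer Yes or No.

Sort edges by weight, then run Kruskal:
4–7 (1): add — endpoints in different components.
1–7 (2): add — endpoints in different components.
2–6 (3): add — endpoints in different components.
3–6 (5): add — endpoints in different components.
0–2 (6): add — endpoints in different components.
0–3 (7): skip — 0 and 3 already connected.
1–8 (8): add — endpoints in different components.
6–7 (9): add — endpoints in different components.
4–6 (12): skip — 4 and 6 already connected.
0–7 (13): skip — 0 and 7 already connected.
1–3 (14): skip — 1 and 3 already connected.
1–4 (15): skip — 1 and 4 already connected.
0–5 (16): add — endpoints in different components.
Every non-tree edge has weight strictly greater than the heaviest edge on the tree path between its endpoints, so the MST is unique.

Yes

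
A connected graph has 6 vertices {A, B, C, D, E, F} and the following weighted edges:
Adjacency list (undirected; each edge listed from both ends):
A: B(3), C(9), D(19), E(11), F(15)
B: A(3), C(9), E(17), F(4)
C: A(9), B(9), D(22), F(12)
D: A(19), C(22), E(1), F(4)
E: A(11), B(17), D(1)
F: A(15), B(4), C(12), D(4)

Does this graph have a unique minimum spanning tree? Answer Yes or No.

Kruskal: consider edges lightest-first.
D E (1): add — endpoints in different components.
A B (3): add — endpoints in different components.
B F (4): add — endpoints in different components.
D F (4): add — endpoints in different components.
A C (9): add — endpoints in different components.
Non-tree edge B C has weight 9, equal to the heaviest edge on its tree cycle — swapping gives another MST of the same weight. Not unique.

No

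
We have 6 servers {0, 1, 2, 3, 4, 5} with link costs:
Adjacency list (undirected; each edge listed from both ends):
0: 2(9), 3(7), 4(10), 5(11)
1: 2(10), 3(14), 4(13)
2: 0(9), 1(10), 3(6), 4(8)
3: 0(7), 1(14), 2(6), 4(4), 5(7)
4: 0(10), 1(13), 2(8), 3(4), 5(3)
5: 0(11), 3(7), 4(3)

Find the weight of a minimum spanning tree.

Kruskal's algorithm — process edges by increasing weight (ties by edge label):
4 5 (3): add. Components now {0} {1} {2} {3} {4,5}
3 4 (4): add. Components now {0} {1} {2} {3,4,5}
2 3 (6): add. Components now {0} {1} {2,3,4,5}
0 3 (7): add. Components now {0,2,3,4,5} {1}
3 5 (7): skip — 3 and 5 already connected.
2 4 (8): skip — 2 and 4 already connected.
0 2 (9): skip — 0 and 2 already connected.
0 4 (10): skip — 0 and 4 already connected.
1 2 (10): add. Components now {0,1,2,3,4,5}
MST edges: 4 5, 3 4, 2 3, 0 3, 1 2; total weight 3+4+6+7+10 = 30.

30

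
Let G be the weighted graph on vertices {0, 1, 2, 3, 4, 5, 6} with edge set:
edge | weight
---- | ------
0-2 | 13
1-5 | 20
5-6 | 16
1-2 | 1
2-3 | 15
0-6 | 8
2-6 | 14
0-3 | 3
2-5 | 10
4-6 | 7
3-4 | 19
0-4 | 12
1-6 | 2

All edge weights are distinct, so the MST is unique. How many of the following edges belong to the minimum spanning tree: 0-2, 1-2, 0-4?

Sort edges by weight, then run Kruskal:
1-2 (1): add. Components now {0} {1,2} {3} {4} {5} {6}
1-6 (2): add. Components now {0} {1,2,6} {3} {4} {5}
0-3 (3): add. Components now {0,3} {1,2,6} {4} {5}
4-6 (7): add. Components now {0,3} {1,2,4,6} {5}
0-6 (8): add. Components now {0,1,2,3,4,6} {5}
2-5 (10): add. Components now {0,1,2,3,4,5,6}
MST edge set: {1-2, 1-6, 0-3, 4-6, 0-6, 2-5}.
Of the listed edges, {1-2} are in the MST → 1.

1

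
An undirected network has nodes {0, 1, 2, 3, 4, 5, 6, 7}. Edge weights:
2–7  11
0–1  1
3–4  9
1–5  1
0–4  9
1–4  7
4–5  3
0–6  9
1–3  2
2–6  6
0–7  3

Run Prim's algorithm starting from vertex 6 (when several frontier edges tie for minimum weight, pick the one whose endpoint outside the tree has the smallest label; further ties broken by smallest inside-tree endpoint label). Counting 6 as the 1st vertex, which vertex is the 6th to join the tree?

Prim's algorithm from 6:
Step 1: cheapest edge leaving the tree is 2–6 (6); add 2.
Step 2: cheapest edge leaving the tree is 0–6 (9); add 0.
Step 3: cheapest edge leaving the tree is 0–1 (1); add 1.
Step 4: cheapest edge leaving the tree is 1–5 (1); add 5.
Step 5: cheapest edge leaving the tree is 1–3 (2); add 3.
Step 6: cheapest edge leaving the tree is 4–5 (3); add 4.
Step 7: cheapest edge leaving the tree is 0–7 (3); add 7.
Vertex order: 6, 2, 0, 1, 5, 3, 4, 7. The 6th vertex is 3.

3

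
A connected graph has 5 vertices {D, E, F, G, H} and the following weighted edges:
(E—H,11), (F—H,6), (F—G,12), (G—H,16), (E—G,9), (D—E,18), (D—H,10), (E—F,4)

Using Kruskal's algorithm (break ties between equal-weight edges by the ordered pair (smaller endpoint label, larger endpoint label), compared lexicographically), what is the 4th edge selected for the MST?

D-H

Sort edges by weight, then run Kruskal:
E—F (4): add. Components now {D} {E,F} {G} {H}
F—H (6): add. Components now {D} {E,F,H} {G}
E—G (9): add. Components now {D} {E,F,G,H}
D—H (10): add. Components now {D,E,F,G,H}
The 4th edge added is D—H.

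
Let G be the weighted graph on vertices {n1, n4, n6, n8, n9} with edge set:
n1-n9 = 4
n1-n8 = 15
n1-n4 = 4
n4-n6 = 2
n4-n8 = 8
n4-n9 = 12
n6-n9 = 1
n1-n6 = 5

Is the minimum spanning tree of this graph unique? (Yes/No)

No

Kruskal: consider edges lightest-first.
n6-n9 (1): add — endpoints in different components.
n4-n6 (2): add — endpoints in different components.
n1-n4 (4): add — endpoints in different components.
n1-n9 (4): skip — n9 and n1 already connected.
n1-n6 (5): skip — n6 and n1 already connected.
n4-n8 (8): add — endpoints in different components.
Non-tree edge n1-n9 has weight 4, equal to the heaviest edge on its tree cycle — swapping gives another MST of the same weight. Not unique.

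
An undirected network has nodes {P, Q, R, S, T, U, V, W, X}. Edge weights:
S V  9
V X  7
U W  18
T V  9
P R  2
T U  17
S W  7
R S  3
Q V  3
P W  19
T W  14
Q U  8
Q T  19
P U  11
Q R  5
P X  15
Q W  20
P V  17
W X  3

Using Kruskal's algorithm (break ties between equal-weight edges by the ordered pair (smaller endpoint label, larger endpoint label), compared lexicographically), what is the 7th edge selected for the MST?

Q-U

Kruskal: consider edges lightest-first.
P R (2): add — endpoints in different components.
Q V (3): add — endpoints in different components.
R S (3): add — endpoints in different components.
W X (3): add — endpoints in different components.
Q R (5): add — endpoints in different components.
S W (7): add — endpoints in different components.
V X (7): skip — V and X already connected.
Q U (8): add — endpoints in different components.
S V (9): skip — S and V already connected.
T V (9): add — endpoints in different components.
The 7th edge added is Q U.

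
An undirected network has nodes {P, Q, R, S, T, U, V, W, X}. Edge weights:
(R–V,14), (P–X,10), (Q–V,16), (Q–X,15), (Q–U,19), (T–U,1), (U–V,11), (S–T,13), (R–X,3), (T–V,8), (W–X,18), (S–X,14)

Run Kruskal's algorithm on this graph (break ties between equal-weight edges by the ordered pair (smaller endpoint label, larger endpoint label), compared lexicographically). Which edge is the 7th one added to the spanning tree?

Sort edges by weight, then run Kruskal:
T–U (1): add — endpoints in different components.
R–X (3): add — endpoints in different components.
T–V (8): add — endpoints in different components.
P–X (10): add — endpoints in different components.
U–V (11): skip — V and U already connected.
S–T (13): add — endpoints in different components.
R–V (14): add — endpoints in different components.
S–X (14): skip — X and S already connected.
Q–X (15): add — endpoints in different components.
Q–V (16): skip — V and Q already connected.
W–X (18): add — endpoints in different components.
The 7th edge added is Q–X.

Q-X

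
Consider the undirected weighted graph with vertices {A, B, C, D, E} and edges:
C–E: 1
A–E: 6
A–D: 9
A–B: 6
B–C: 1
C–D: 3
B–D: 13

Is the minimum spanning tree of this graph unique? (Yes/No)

No

Kruskal: consider edges lightest-first.
B–C (1): add — endpoints in different components.
C–E (1): add — endpoints in different components.
C–D (3): add — endpoints in different components.
A–B (6): add — endpoints in different components.
Non-tree edge A–E has weight 6, equal to the heaviest edge on its tree cycle — swapping gives another MST of the same weight. Not unique.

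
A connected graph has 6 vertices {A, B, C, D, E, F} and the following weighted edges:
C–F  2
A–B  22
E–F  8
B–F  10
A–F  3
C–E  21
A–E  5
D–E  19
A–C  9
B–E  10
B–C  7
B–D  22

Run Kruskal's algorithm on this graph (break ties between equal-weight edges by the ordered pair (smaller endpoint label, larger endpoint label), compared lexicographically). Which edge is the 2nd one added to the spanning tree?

Sort edges by weight, then run Kruskal:
C–F (2): add. Components now {A} {B} {C,F} {D} {E}
A–F (3): add. Components now {A,C,F} {B} {D} {E}
A–E (5): add. Components now {A,C,E,F} {B} {D}
B–C (7): add. Components now {A,B,C,E,F} {D}
E–F (8): skip — E and F already connected.
A–C (9): skip — A and C already connected.
B–E (10): skip — B and E already connected.
B–F (10): skip — B and F already connected.
D–E (19): add. Components now {A,B,C,D,E,F}
The 2nd edge added is A–F.

A-F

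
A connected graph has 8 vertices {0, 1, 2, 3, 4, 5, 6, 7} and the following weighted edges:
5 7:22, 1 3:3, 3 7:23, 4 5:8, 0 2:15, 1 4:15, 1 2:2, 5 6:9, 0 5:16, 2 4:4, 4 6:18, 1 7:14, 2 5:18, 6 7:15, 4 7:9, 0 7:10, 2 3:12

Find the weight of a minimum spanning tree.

45

Grow the tree from 1 using Prim:
Step 1: cheapest edge leaving the tree is 1 2 (2); add 2.
Step 2: cheapest edge leaving the tree is 1 3 (3); add 3.
Step 3: cheapest edge leaving the tree is 2 4 (4); add 4.
Step 4: cheapest edge leaving the tree is 4 5 (8); add 5.
Step 5: cheapest edge leaving the tree is 5 6 (9); add 6.
Step 6: cheapest edge leaving the tree is 4 7 (9); add 7.
Step 7: cheapest edge leaving the tree is 0 7 (10); add 0.
MST edges: 1 2, 1 3, 2 4, 4 5, 5 6, 4 7, 0 7; total weight 2+3+4+8+9+9+10 = 45.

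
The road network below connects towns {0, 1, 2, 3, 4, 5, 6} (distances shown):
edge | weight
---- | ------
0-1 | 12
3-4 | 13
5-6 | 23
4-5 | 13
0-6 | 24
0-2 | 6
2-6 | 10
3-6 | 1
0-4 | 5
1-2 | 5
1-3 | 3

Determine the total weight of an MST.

Prim, starting at 6.
Step 1: frontier [3-6 1, 2-6 10, 5-6 23, 0-6 24] → take 3-6 (1); add 3.
Step 2: frontier [1-3 3, 3-4 13, 2-6 10, 5-6 23, 0-6 24] → take 1-3 (3); add 1.
Step 3: frontier [1-2 5, 0-1 12, 3-4 13, 2-6 10, 5-6 23, 0-6 24] → take 1-2 (5); add 2.
Step 4: frontier [0-1 12, 0-2 6, 3-4 13, 5-6 23, 0-6 24] → take 0-2 (6); add 0.
Step 5: frontier [0-4 5, 3-4 13, 5-6 23] → take 0-4 (5); add 4.
Step 6: frontier [4-5 13, 5-6 23] → take 4-5 (13); add 5.
MST edges: 3-6, 1-3, 1-2, 0-2, 0-4, 4-5; total weight 1+3+5+6+5+13 = 33.

33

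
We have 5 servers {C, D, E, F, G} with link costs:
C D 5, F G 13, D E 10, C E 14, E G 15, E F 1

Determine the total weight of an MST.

29

Prim, starting at D.
Step 1: cheapest edge leaving the tree is C D (5); add C.
Step 2: cheapest edge leaving the tree is D E (10); add E.
Step 3: cheapest edge leaving the tree is E F (1); add F.
Step 4: cheapest edge leaving the tree is F G (13); add G.
MST edges: C D, D E, E F, F G; total weight 5+10+1+13 = 29.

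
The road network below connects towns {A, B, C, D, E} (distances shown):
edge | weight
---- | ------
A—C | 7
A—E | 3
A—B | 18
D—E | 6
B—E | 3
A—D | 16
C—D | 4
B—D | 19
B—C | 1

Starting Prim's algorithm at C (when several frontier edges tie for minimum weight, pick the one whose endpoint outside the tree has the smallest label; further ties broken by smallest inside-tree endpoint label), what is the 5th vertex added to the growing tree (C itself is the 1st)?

Prim, starting at C.
Step 1: frontier [B—C 1, C—D 4, A—C 7] → take B—C (1); add B.
Step 2: frontier [B—E 3, A—B 18, B—D 19, C—D 4, A—C 7] → take B—E (3); add E.
Step 3: frontier [A—B 18, B—D 19, C—D 4, A—C 7, A—E 3, D—E 6] → take A—E (3); add A.
Step 4: frontier [A—D 16, B—D 19, C—D 4, D—E 6] → take C—D (4); add D.
Vertex order: C, B, E, A, D. The 5th vertex is D.

D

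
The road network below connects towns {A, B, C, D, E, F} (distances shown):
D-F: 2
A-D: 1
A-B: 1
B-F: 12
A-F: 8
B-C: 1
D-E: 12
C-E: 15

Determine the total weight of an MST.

Grow the tree from F using Prim:
Step 1: frontier [D-F 2, A-F 8, B-F 12] → take D-F (2); add D.
Step 2: frontier [A-D 1, D-E 12, A-F 8, B-F 12] → take A-D (1); add A.
Step 3: frontier [A-B 1, D-E 12, B-F 12] → take A-B (1); add B.
Step 4: frontier [B-C 1, D-E 12] → take B-C (1); add C.
Step 5: frontier [C-E 15, D-E 12] → take D-E (12); add E.
MST edges: D-F, A-D, A-B, B-C, D-E; total weight 2+1+1+1+12 = 17.

17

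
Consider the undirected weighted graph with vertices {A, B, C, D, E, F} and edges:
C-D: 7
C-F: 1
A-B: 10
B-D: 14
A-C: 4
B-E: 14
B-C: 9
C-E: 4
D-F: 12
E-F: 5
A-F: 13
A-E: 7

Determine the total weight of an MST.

25

Sort edges by weight, then run Kruskal:
C-F (1): add — endpoints in different components.
A-C (4): add — endpoints in different components.
C-E (4): add — endpoints in different components.
E-F (5): skip — E and F already connected.
A-E (7): skip — A and E already connected.
C-D (7): add — endpoints in different components.
B-C (9): add — endpoints in different components.
MST edges: C-F, A-C, C-E, C-D, B-C; total weight 1+4+4+7+9 = 25.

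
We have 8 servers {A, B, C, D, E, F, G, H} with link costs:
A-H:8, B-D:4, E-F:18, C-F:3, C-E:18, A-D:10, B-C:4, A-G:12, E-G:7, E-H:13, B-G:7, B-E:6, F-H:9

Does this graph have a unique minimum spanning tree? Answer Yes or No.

Kruskal's algorithm — process edges by increasing weight (ties by edge label):
C-F (3): add — endpoints in different components.
B-C (4): add — endpoints in different components.
B-D (4): add — endpoints in different components.
B-E (6): add — endpoints in different components.
B-G (7): add — endpoints in different components.
E-G (7): skip — E and G already connected.
A-H (8): add — endpoints in different components.
F-H (9): add — endpoints in different components.
Non-tree edge E-G has weight 7, equal to the heaviest edge on its tree cycle — swapping gives another MST of the same weight. Not unique.

No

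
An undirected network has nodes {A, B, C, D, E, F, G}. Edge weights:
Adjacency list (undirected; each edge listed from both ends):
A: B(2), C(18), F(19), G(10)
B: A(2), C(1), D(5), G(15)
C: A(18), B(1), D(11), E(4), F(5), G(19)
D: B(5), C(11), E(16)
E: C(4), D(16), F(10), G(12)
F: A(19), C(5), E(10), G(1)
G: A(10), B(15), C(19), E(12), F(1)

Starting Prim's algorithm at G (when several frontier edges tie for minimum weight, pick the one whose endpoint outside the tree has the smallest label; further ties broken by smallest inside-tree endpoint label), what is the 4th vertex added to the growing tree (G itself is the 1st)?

Prim's algorithm from G:
Step 1: cheapest edge leaving the tree is F–G (1); add F.
Step 2: cheapest edge leaving the tree is C–F (5); add C.
Step 3: cheapest edge leaving the tree is B–C (1); add B.
Step 4: cheapest edge leaving the tree is A–B (2); add A.
Step 5: cheapest edge leaving the tree is C–E (4); add E.
Step 6: cheapest edge leaving the tree is B–D (5); add D.
Vertex order: G, F, C, B, A, E, D. The 4th vertex is B.

B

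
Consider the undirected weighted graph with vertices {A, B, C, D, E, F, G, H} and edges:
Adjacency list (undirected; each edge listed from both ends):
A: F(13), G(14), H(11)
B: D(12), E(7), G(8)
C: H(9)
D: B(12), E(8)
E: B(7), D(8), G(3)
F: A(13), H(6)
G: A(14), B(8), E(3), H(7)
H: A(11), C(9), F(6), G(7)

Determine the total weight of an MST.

Prim, starting at C.
Step 1: cheapest edge leaving the tree is C H (9); add H.
Step 2: cheapest edge leaving the tree is F H (6); add F.
Step 3: cheapest edge leaving the tree is G H (7); add G.
Step 4: cheapest edge leaving the tree is E G (3); add E.
Step 5: cheapest edge leaving the tree is B E (7); add B.
Step 6: cheapest edge leaving the tree is D E (8); add D.
Step 7: cheapest edge leaving the tree is A H (11); add A.
MST edges: C H, F H, G H, E G, B E, D E, A H; total weight 9+6+7+3+7+8+11 = 51.

51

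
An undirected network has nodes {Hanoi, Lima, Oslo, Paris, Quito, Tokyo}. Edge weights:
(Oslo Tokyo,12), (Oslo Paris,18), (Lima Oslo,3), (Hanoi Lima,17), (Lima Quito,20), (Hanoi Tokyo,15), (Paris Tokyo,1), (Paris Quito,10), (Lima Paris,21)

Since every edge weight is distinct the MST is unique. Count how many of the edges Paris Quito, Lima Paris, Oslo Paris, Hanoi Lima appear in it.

1

Sort edges by weight, then run Kruskal:
Paris Tokyo (1): add — endpoints in different components.
Lima Oslo (3): add — endpoints in different components.
Paris Quito (10): add — endpoints in different components.
Oslo Tokyo (12): add — endpoints in different components.
Hanoi Tokyo (15): add — endpoints in different components.
MST edge set: {Paris Tokyo, Lima Oslo, Paris Quito, Oslo Tokyo, Hanoi Tokyo}.
Of the listed edges, {Paris Quito} are in the MST → 1.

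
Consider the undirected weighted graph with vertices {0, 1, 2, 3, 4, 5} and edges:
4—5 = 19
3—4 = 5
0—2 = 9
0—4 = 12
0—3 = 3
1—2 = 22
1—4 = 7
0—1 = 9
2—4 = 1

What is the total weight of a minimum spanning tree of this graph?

35

Kruskal's algorithm — process edges by increasing weight (ties by edge label):
2—4 (1): add. Components now {0} {1} {2,4} {3} {5}
0—3 (3): add. Components now {0,3} {1} {2,4} {5}
3—4 (5): add. Components now {0,2,3,4} {1} {5}
1—4 (7): add. Components now {0,1,2,3,4} {5}
0—1 (9): skip — 0 and 1 already connected.
0—2 (9): skip — 0 and 2 already connected.
0—4 (12): skip — 0 and 4 already connected.
4—5 (19): add. Components now {0,1,2,3,4,5}
MST edges: 2—4, 0—3, 3—4, 1—4, 4—5; total weight 1+3+5+7+19 = 35.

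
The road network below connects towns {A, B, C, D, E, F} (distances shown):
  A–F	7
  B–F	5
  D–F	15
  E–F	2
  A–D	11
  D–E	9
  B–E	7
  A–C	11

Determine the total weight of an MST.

34

Prim's algorithm from E:
Step 1: frontier [E–F 2, B–E 7, D–E 9] → take E–F (2); add F.
Step 2: frontier [B–E 7, D–E 9, B–F 5, A–F 7, D–F 15] → take B–F (5); add B.
Step 3: frontier [D–E 9, A–F 7, D–F 15] → take A–F (7); add A.
Step 4: frontier [A–C 11, A–D 11, D–E 9, D–F 15] → take D–E (9); add D.
Step 5: frontier [A–C 11] → take A–C (11); add C.
MST edges: E–F, B–F, A–F, D–E, A–C; total weight 2+5+7+9+11 = 34.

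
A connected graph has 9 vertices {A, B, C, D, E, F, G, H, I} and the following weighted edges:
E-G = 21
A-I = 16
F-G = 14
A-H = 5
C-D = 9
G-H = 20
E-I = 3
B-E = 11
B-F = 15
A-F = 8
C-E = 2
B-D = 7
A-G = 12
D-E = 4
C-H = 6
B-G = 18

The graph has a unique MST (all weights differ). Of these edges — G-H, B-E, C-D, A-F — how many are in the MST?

Kruskal's algorithm — process edges by increasing weight (ties by edge label):
C-E (2): add — endpoints in different components.
E-I (3): add — endpoints in different components.
D-E (4): add — endpoints in different components.
A-H (5): add — endpoints in different components.
C-H (6): add — endpoints in different components.
B-D (7): add — endpoints in different components.
A-F (8): add — endpoints in different components.
C-D (9): skip — C and D already connected.
B-E (11): skip — B and E already connected.
A-G (12): add — endpoints in different components.
MST edge set: {C-E, E-I, D-E, A-H, C-H, B-D, A-F, A-G}.
Of the listed edges, {A-F} are in the MST → 1.

1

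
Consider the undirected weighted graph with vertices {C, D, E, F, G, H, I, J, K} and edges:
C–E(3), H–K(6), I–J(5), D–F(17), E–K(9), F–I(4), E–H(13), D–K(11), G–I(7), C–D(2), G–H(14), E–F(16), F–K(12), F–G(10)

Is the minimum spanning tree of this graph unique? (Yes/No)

Yes

Kruskal's algorithm — process edges by increasing weight (ties by edge label):
C–D (2): add — endpoints in different components.
C–E (3): add — endpoints in different components.
F–I (4): add — endpoints in different components.
I–J (5): add — endpoints in different components.
H–K (6): add — endpoints in different components.
G–I (7): add — endpoints in different components.
E–K (9): add — endpoints in different components.
F–G (10): skip — F and G already connected.
D–K (11): skip — D and K already connected.
F–K (12): add — endpoints in different components.
Every non-tree edge has weight strictly greater than the heaviest edge on the tree path between its endpoints, so the MST is unique.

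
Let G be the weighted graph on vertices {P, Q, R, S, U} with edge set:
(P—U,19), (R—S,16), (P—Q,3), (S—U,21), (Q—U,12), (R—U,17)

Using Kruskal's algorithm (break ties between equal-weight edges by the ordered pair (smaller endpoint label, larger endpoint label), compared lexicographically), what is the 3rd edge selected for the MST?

R-S

Kruskal's algorithm — process edges by increasing weight (ties by edge label):
P—Q (3): add — endpoints in different components.
Q—U (12): add — endpoints in different components.
R—S (16): add — endpoints in different components.
R—U (17): add — endpoints in different components.
The 3rd edge added is R—S.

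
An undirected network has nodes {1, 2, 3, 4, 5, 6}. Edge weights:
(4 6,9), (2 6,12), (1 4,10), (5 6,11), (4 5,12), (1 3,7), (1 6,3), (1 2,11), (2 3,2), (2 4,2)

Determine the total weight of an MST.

25

Prim's algorithm from 5:
Step 1: frontier [5 6 11, 4 5 12] → take 5 6 (11); add 6.
Step 2: frontier [4 5 12, 1 6 3, 4 6 9, 2 6 12] → take 1 6 (3); add 1.
Step 3: frontier [1 3 7, 1 4 10, 1 2 11, 4 5 12, 4 6 9, 2 6 12] → take 1 3 (7); add 3.
Step 4: frontier [1 4 10, 1 2 11, 2 3 2, 4 5 12, 4 6 9, 2 6 12] → take 2 3 (2); add 2.
Step 5: frontier [1 4 10, 2 4 2, 4 5 12, 4 6 9] → take 2 4 (2); add 4.
MST edges: 5 6, 1 6, 1 3, 2 3, 2 4; total weight 11+3+7+2+2 = 25.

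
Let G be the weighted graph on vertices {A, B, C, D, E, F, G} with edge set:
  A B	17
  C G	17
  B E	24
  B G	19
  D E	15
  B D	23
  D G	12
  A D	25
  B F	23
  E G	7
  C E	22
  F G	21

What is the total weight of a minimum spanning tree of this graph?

93

Prim's algorithm from E:
Step 1: cheapest edge leaving the tree is E G (7); add G.
Step 2: cheapest edge leaving the tree is D G (12); add D.
Step 3: cheapest edge leaving the tree is C G (17); add C.
Step 4: cheapest edge leaving the tree is B G (19); add B.
Step 5: cheapest edge leaving the tree is A B (17); add A.
Step 6: cheapest edge leaving the tree is F G (21); add F.
MST edges: E G, D G, C G, B G, A B, F G; total weight 7+12+17+19+17+21 = 93.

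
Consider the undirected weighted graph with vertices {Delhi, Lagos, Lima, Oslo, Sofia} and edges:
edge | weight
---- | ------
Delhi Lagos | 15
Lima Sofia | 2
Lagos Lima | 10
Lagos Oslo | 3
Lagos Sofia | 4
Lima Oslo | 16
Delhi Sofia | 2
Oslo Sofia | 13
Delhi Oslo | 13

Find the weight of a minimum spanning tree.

11

Sort edges by weight, then run Kruskal:
Delhi Sofia (2): add — endpoints in different components.
Lima Sofia (2): add — endpoints in different components.
Lagos Oslo (3): add — endpoints in different components.
Lagos Sofia (4): add — endpoints in different components.
MST edges: Delhi Sofia, Lima Sofia, Lagos Oslo, Lagos Sofia; total weight 2+2+3+4 = 11.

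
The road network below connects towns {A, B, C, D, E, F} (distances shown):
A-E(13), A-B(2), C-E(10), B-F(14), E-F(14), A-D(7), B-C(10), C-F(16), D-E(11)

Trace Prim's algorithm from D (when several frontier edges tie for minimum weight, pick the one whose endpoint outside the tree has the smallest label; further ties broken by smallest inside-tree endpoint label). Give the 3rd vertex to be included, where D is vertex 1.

B

Prim, starting at D.
Step 1: cheapest edge leaving the tree is A-D (7); add A.
Step 2: cheapest edge leaving the tree is A-B (2); add B.
Step 3: cheapest edge leaving the tree is B-C (10); add C.
Step 4: cheapest edge leaving the tree is C-E (10); add E.
Step 5: cheapest edge leaving the tree is B-F (14); add F.
Vertex order: D, A, B, C, E, F. The 3rd vertex is B.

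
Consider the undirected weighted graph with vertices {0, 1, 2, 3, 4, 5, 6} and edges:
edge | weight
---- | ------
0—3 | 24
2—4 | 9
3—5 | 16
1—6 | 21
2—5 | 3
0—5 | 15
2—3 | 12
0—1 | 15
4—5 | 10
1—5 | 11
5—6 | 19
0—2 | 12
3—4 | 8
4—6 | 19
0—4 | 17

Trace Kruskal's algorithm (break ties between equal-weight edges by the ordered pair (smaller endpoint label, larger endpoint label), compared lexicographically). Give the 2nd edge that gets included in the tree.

3-4

Kruskal's algorithm — process edges by increasing weight (ties by edge label):
2—5 (3): add — endpoints in different components.
3—4 (8): add — endpoints in different components.
2—4 (9): add — endpoints in different components.
4—5 (10): skip — 4 and 5 already connected.
1—5 (11): add — endpoints in different components.
0—2 (12): add — endpoints in different components.
2—3 (12): skip — 2 and 3 already connected.
0—1 (15): skip — 0 and 1 already connected.
0—5 (15): skip — 0 and 5 already connected.
3—5 (16): skip — 3 and 5 already connected.
0—4 (17): skip — 0 and 4 already connected.
4—6 (19): add — endpoints in different components.
The 2nd edge added is 3—4.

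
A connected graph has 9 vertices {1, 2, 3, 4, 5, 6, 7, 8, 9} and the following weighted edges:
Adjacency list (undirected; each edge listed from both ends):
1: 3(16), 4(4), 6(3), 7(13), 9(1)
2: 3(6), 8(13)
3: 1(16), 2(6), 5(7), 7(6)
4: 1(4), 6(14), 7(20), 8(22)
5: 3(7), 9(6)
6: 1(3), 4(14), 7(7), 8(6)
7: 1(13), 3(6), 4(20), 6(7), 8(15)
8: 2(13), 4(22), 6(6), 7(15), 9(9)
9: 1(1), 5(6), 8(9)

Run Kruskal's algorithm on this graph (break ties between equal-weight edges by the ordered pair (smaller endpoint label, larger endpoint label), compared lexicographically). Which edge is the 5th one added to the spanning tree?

Kruskal: consider edges lightest-first.
1—9 (1): add — endpoints in different components.
1—6 (3): add — endpoints in different components.
1—4 (4): add — endpoints in different components.
2—3 (6): add — endpoints in different components.
3—7 (6): add — endpoints in different components.
5—9 (6): add — endpoints in different components.
6—8 (6): add — endpoints in different components.
3—5 (7): add — endpoints in different components.
The 5th edge added is 3—7.

3-7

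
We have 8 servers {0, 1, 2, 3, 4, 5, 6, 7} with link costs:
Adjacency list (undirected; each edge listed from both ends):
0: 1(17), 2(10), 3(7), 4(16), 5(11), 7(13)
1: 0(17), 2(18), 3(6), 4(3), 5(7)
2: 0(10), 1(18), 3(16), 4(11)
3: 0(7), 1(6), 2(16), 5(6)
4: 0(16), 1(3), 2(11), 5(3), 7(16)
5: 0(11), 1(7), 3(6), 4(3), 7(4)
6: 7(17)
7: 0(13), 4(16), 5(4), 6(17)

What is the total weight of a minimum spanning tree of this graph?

Kruskal's algorithm — process edges by increasing weight (ties by edge label):
1–4 (3): add — endpoints in different components.
4–5 (3): add — endpoints in different components.
5–7 (4): add — endpoints in different components.
1–3 (6): add — endpoints in different components.
3–5 (6): skip — 3 and 5 already connected.
0–3 (7): add — endpoints in different components.
1–5 (7): skip — 1 and 5 already connected.
0–2 (10): add — endpoints in different components.
0–5 (11): skip — 0 and 5 already connected.
2–4 (11): skip — 2 and 4 already connected.
0–7 (13): skip — 0 and 7 already connected.
0–4 (16): skip — 0 and 4 already connected.
2–3 (16): skip — 2 and 3 already connected.
4–7 (16): skip — 4 and 7 already connected.
0–1 (17): skip — 0 and 1 already connected.
6–7 (17): add — endpoints in different components.
MST edges: 1–4, 4–5, 5–7, 1–3, 0–3, 0–2, 6–7; total weight 3+3+4+6+7+10+17 = 50.

50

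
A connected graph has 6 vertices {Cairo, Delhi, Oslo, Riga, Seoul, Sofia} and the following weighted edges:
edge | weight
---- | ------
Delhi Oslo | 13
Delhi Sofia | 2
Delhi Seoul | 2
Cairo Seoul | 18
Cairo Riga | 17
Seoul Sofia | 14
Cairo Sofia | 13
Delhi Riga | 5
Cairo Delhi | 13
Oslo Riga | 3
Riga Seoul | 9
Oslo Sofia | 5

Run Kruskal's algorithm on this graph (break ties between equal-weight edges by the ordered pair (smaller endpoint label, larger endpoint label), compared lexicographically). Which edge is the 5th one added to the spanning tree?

Kruskal: consider edges lightest-first.
Delhi Seoul (2): add — endpoints in different components.
Delhi Sofia (2): add — endpoints in different components.
Oslo Riga (3): add — endpoints in different components.
Delhi Riga (5): add — endpoints in different components.
Oslo Sofia (5): skip — Oslo and Sofia already connected.
Riga Seoul (9): skip — Riga and Seoul already connected.
Cairo Delhi (13): add — endpoints in different components.
The 5th edge added is Cairo Delhi.

Cairo-Delhi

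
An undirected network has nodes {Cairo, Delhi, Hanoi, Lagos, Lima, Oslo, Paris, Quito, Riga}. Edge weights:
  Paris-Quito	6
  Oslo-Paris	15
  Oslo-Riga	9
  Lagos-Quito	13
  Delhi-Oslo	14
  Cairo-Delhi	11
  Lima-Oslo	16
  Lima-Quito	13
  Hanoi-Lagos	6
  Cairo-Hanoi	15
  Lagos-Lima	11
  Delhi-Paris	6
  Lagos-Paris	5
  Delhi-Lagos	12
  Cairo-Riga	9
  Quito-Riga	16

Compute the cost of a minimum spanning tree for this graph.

Sort edges by weight, then run Kruskal:
Lagos-Paris (5): add — endpoints in different components.
Delhi-Paris (6): add — endpoints in different components.
Hanoi-Lagos (6): add — endpoints in different components.
Paris-Quito (6): add — endpoints in different components.
Cairo-Riga (9): add — endpoints in different components.
Oslo-Riga (9): add — endpoints in different components.
Cairo-Delhi (11): add — endpoints in different components.
Lagos-Lima (11): add — endpoints in different components.
MST edges: Lagos-Paris, Delhi-Paris, Hanoi-Lagos, Paris-Quito, Cairo-Riga, Oslo-Riga, Cairo-Delhi, Lagos-Lima; total weight 5+6+6+6+9+9+11+11 = 63.

63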